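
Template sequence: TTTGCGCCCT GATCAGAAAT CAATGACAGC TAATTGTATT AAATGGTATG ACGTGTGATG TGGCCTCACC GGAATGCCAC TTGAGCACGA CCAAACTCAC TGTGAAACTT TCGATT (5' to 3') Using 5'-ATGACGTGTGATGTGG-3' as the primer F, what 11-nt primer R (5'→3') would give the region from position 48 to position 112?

5'-GAAAGTTTCAC-3'

The product's 3' end on the top strand is position 112.
The reverse primer anneals to the top strand over positions 102–112, i.e. to GTGAAACTTTC.
Its sequence written 5'→3' is the reverse complement: GAAAGTTTCAC.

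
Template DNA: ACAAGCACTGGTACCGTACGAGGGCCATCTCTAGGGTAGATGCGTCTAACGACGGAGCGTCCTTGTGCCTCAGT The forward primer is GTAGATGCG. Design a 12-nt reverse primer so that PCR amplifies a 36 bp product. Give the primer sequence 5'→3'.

5'-GAGGCACAAGGA-3'

The forward primer binds at positions 36–44, so a 36 bp product ends at position 36 + 36 − 1 = 71.
The reverse primer anneals to the top strand over positions 60–71, i.e. to TCCTTGTGCCTC.
Its sequence written 5'→3' is the reverse complement: GAGGCACAAGGA.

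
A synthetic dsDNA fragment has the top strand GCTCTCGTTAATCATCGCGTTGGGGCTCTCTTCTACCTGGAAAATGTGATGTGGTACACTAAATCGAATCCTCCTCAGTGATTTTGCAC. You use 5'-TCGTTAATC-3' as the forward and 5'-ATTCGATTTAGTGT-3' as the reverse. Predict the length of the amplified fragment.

Scanning the template, TCGTTAATC occurs at positions 5–13; this primer anneals to the bottom strand there with its 3' end pointing downstream.
The reverse primer's reverse complement is ACACTAAATCGAAT, which matches the template at positions 56–69.
Amplicon spans positions 5–69: 65 bp.

65 bp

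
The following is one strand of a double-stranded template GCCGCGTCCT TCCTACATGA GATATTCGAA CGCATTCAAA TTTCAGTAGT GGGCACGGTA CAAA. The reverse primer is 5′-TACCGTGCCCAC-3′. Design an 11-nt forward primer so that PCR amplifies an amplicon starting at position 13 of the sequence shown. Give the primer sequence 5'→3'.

5'-CTACATGAGAT-3'

The reverse primer's reverse complement GTGGGCACGGTA matches the template at positions 49–60; the product starts at position 13.
The forward primer is identical to the top strand over positions 13–23: CTACATGAGAT.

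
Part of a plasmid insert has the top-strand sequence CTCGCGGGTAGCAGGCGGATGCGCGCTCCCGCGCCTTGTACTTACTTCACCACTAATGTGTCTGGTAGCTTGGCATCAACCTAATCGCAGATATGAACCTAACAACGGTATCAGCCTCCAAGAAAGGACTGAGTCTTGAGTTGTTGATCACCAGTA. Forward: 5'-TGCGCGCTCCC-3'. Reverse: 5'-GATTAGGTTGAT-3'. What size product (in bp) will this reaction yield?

The forward primer matches the template at positions 20–30.
Taking the reverse complement of GATTAGGTTGAT gives ATCAACCTAATC, found at positions 75–86 on the template; the primer anneals here to the top strand with its 3' end pointing upstream.
Amplicon spans positions 20–86: 67 bp.

67 bp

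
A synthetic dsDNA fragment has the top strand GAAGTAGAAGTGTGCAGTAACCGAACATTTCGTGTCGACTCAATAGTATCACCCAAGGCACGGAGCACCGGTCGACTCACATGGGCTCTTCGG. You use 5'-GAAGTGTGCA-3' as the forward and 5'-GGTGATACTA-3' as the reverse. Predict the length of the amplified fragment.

Forward primer GAAGTGTGCA is found on the top strand at positions 7–16.
Taking the reverse complement of GGTGATACTA gives TAGTATCACC, found at positions 44–53 on the template; the primer anneals here to the top strand with its 3' end pointing upstream.
Amplicon spans positions 7–53: 47 bp.

47 bp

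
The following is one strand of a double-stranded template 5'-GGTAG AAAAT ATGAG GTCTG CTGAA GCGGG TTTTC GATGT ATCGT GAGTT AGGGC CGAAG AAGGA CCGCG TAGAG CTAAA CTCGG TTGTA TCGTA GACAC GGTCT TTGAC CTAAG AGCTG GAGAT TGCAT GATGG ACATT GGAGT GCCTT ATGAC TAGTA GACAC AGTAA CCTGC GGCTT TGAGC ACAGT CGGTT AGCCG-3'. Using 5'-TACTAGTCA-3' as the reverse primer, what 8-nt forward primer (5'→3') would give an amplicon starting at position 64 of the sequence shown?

The reverse primer's reverse complement TGACTAGTA matches the template at positions 152–160; the product starts at position 64.
The forward primer is identical to the top strand over positions 64–71: GACCGCGT.

5'-GACCGCGT-3'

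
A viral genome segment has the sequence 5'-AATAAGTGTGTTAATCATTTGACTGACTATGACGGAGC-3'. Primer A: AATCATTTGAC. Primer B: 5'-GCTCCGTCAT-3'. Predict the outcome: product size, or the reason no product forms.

Primer A (AATCATTTGAC) matches the top strand at positions 13–23; it acts as a forward primer.
Primer B's reverse complement is ATGACGGAGC, matching the top strand at positions 29–38; it acts as a reverse primer.
The 3' ends face each other across positions 13–38, giving a 26 bp product.

Yes — a 26 bp product.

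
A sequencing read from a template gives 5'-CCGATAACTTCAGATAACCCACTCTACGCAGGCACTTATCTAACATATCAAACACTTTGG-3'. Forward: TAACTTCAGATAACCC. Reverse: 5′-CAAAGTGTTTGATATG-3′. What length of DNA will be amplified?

Scanning the template, TAACTTCAGATAACCC occurs at positions 5–20; this primer anneals to the bottom strand there with its 3' end pointing downstream.
Taking the reverse complement of CAAAGTGTTTGATATG gives CATATCAAACACTTTG, found at positions 44–59 on the template; the primer anneals here to the top strand with its 3' end pointing upstream.
Amplicon spans positions 5–59: 55 bp.

55 bp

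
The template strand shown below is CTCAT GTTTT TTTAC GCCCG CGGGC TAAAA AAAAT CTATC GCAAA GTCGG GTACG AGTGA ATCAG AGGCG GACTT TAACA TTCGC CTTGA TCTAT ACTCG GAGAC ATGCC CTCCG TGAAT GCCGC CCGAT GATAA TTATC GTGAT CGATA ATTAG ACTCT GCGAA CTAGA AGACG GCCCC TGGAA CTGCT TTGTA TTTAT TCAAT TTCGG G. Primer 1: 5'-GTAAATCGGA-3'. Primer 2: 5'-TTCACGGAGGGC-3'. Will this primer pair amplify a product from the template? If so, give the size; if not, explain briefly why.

Primer 1 (GTAAATCGGA) does not match the top strand, and its reverse complement TCCGATTTAC does not match either.
With no annealing site for primer 1, no amplification occurs.

No product — primer 1 has no binding site in the template.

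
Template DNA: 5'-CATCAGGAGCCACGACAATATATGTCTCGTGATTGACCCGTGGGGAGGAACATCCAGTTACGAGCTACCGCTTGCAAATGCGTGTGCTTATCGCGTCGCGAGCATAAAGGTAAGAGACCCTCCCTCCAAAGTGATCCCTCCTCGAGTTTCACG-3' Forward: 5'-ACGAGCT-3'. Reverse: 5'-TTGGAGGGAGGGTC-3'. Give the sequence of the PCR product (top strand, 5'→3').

5'-ACGAGCTACCGCTTGCAAATGCGTGTGCTTATCGCGTCGCGAGCATAAAGGTAAGAGACCCTCCCTCCAA-3'

The forward primer matches the template at positions 60–66.
Reverse complement of the reverse primer: GACCCTCCCTCCAA. This occurs on the top strand at positions 116–129.
The product is the template from position 60 through 129 (70 bp).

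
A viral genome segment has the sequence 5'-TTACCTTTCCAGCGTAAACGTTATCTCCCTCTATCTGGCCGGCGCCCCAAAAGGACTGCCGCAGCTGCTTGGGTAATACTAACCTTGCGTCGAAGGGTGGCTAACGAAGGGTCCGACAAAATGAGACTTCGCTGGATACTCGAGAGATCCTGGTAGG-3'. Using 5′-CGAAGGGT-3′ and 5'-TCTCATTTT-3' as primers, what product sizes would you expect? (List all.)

36 bp, 22 bp

The forward primer CGAAGGGT matches the top strand at positions 91–98, 105–112.
The reverse primer's reverse complement is AAAATGAGA, matching at positions 118–126.
Each forward site pairs with the reverse site to give a product ending at position 126: sizes 36, 22 bp.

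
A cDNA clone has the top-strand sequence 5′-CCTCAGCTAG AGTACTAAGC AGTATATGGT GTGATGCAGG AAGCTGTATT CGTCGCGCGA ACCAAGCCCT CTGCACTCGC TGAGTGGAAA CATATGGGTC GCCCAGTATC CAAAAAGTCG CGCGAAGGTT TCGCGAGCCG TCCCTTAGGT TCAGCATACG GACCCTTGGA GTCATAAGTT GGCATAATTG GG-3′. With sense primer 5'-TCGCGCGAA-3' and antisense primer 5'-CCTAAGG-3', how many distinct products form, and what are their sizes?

Two products: 97 bp, 32 bp

The forward primer TCGCGCGAA matches the top strand at positions 53–61, 118–126.
The reverse primer's reverse complement is CCTTAGG, matching at positions 143–149.
Each forward site pairs with the reverse site to give a product ending at position 149: sizes 97, 32 bp.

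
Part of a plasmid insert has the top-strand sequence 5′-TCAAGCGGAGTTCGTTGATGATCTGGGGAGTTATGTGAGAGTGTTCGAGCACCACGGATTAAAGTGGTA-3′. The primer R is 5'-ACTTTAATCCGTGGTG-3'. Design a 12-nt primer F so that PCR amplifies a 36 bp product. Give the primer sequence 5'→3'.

5'-GTTATGTGAGAG-3'

The reverse primer's reverse complement CACCACGGATTAAAGT matches the template at positions 50–65, so the product ends at position 65.
A 36 bp product then starts at position 65 − 36 + 1 = 30.
The forward primer is identical to the top strand there: GTTATGTGAGAG.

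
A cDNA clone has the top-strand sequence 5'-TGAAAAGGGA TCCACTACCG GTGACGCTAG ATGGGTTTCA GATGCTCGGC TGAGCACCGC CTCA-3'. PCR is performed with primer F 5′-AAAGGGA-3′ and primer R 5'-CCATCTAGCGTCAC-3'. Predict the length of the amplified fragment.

31 bp

The forward primer matches the template at positions 4–10.
Taking the reverse complement of CCATCTAGCGTCAC gives GTGACGCTAGATGG, found at positions 21–34 on the template; the primer anneals here to the top strand with its 3' end pointing upstream.
Amplicon spans positions 4–34: 31 bp.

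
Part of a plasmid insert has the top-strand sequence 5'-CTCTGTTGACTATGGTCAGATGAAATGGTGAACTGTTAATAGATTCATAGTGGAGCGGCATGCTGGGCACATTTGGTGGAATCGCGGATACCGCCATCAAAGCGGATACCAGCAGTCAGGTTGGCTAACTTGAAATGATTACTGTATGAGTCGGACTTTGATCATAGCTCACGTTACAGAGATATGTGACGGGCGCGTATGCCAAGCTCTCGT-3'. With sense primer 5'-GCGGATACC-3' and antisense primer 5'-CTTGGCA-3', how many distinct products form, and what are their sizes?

Two products: 123 bp, 105 bp

The forward primer GCGGATACC matches the top strand at positions 84–92, 102–110.
The reverse primer's reverse complement is TGCCAAG, matching at positions 200–206.
Each forward site pairs with the reverse site to give a product ending at position 206: sizes 123, 105 bp.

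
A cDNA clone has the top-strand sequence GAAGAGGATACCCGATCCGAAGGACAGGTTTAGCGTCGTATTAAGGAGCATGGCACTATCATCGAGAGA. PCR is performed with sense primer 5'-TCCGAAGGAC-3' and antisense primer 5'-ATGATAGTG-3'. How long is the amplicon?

47 bp

The forward primer matches the template at positions 16–25.
Reverse complement of the reverse primer: CACTATCAT. This occurs on the top strand at positions 54–62.
Amplicon spans positions 16–62: 47 bp.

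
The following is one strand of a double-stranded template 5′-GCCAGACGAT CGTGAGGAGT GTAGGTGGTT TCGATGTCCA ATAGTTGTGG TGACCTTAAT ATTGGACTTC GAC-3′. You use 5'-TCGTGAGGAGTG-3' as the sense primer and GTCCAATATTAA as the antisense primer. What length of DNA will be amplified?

58 bp

Forward primer TCGTGAGGAGTG is found on the top strand at positions 10–21.
The reverse primer's reverse complement is TTAATATTGGAC, which matches the template at positions 56–67.
Product length = (reverse-primer end) − (forward-primer start) + 1 = 67 − 10 + 1 = 58 bp.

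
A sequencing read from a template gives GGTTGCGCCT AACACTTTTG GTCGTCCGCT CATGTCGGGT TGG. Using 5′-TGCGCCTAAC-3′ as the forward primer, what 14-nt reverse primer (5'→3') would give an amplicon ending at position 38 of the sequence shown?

5'-CCGACATGAGCGGA-3'

The forward primer binds at positions 4–13; the product's 3' end on the top strand is position 38.
The reverse primer anneals to the top strand over positions 25–38, i.e. to TCCGCTCATGTCGG.
Its sequence written 5'→3' is the reverse complement: CCGACATGAGCGGA.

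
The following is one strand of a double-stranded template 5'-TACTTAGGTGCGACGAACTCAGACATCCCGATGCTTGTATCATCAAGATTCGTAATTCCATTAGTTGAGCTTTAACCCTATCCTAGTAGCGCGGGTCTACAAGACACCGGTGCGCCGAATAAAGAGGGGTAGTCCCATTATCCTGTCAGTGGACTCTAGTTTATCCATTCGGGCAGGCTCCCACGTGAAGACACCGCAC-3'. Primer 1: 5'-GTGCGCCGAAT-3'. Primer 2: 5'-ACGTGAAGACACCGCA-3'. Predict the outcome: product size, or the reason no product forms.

No product — both primers anneal to the same strand and extend in the same direction.

Primer 1 (GTGCGCCGAAT) matches the top strand at positions 110–120 (3' end points downstream).
Primer 2 (ACGTGAAGACACCGCA) also matches the top strand directly, at positions 183–198 — its reverse complement TGCGGTGTCTTCACGT is not present.
Both primers anneal to the bottom strand with 3' ends pointing the same way, so neither can prime synthesis back toward the other.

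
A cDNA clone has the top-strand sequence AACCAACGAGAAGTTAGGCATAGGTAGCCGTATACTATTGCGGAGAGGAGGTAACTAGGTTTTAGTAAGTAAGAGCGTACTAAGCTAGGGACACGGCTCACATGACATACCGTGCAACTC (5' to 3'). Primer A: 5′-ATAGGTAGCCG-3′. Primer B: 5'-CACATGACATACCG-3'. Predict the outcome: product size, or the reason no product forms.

No product — both primers anneal to the same strand and extend in the same direction.

Primer A (ATAGGTAGCCG) matches the top strand at positions 20–30 (3' end points downstream).
Primer B (CACATGACATACCG) also matches the top strand directly, at positions 99–112 — its reverse complement CGGTATGTCATGTG is not present.
Both primers anneal to the bottom strand with 3' ends pointing the same way, so neither can prime synthesis back toward the other.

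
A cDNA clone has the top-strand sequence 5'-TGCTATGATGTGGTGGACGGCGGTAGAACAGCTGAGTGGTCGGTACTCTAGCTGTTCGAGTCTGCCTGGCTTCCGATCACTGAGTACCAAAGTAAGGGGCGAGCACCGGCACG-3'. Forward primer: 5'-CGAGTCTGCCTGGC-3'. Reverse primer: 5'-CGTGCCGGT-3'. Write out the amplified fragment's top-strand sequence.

Forward primer CGAGTCTGCCTGGC is found on the top strand at positions 57–70.
Reverse complement of the reverse primer: ACCGGCACG. This occurs on the top strand at positions 105–113.
The product is the template from position 57 through 113 (57 bp).

5'-CGAGTCTGCCTGGCTTCCGATCACTGAGTACCAAAGTAAGGGGCGAGCACCGGCACG-3'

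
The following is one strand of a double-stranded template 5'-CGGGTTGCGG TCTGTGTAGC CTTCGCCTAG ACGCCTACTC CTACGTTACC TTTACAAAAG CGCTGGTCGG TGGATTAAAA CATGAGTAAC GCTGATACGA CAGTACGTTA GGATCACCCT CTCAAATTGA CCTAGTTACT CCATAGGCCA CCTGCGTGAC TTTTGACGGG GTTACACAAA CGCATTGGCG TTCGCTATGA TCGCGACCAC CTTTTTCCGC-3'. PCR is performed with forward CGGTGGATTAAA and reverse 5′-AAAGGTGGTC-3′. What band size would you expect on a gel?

The forward primer matches the template at positions 68–79.
Taking the reverse complement of AAAGGTGGTC gives GACCACCTTT, found at positions 205–214 on the template; the primer anneals here to the top strand with its 3' end pointing upstream.
Product length = (reverse-primer end) − (forward-primer start) + 1 = 214 − 68 + 1 = 147 bp.

147 bp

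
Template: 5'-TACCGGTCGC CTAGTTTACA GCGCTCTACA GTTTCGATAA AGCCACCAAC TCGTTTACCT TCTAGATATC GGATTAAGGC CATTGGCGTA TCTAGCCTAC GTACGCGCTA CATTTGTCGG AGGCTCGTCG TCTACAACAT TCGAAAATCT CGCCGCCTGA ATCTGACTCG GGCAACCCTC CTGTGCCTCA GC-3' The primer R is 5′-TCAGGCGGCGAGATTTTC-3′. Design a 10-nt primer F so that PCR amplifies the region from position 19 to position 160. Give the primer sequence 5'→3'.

5'-CAGCGCTCTA-3'

The reverse primer's reverse complement GAAAATCTCGCCGCCTGA matches the template at positions 143–160; the product starts at position 19.
The forward primer is identical to the top strand over positions 19–28: CAGCGCTCTA.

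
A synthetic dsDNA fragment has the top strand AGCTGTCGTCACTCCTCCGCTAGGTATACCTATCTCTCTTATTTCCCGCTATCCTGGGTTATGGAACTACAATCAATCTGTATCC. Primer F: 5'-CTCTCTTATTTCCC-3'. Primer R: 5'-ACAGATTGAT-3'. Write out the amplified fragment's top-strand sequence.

5'-CTCTCTTATTTCCCGCTATCCTGGGTTATGGAACTACAATCAATCTGT-3'

The forward primer matches the template at positions 34–47.
Reverse complement of the reverse primer: ATCAATCTGT. This occurs on the top strand at positions 72–81.
The product is the template from position 34 through 81 (48 bp).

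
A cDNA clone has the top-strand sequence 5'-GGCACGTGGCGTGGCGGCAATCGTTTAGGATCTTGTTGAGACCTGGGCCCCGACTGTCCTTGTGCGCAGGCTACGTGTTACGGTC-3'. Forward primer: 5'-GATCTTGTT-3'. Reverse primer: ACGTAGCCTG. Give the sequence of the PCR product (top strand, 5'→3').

Forward primer GATCTTGTT is found on the top strand at positions 29–37.
The reverse primer's reverse complement is CAGGCTACGT, which matches the template at positions 67–76.
The product is the template from position 29 through 76 (48 bp).

5'-GATCTTGTTGAGACCTGGGCCCCGACTGTCCTTGTGCGCAGGCTACGT-3'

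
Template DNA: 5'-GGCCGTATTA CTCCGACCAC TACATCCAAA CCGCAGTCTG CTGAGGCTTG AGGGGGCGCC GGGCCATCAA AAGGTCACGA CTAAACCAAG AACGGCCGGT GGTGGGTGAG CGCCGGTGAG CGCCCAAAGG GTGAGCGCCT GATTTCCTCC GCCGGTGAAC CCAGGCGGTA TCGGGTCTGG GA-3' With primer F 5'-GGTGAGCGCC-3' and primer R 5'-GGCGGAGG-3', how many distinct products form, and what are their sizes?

The forward primer GGTGAGCGCC matches the top strand at positions 105–114, 115–124, 130–139.
The reverse primer's reverse complement is CCTCCGCC, matching at positions 146–153.
Each forward site pairs with the reverse site to give a product ending at position 153: sizes 49, 39, 24 bp.

Three products: 49 bp, 39 bp, 24 bp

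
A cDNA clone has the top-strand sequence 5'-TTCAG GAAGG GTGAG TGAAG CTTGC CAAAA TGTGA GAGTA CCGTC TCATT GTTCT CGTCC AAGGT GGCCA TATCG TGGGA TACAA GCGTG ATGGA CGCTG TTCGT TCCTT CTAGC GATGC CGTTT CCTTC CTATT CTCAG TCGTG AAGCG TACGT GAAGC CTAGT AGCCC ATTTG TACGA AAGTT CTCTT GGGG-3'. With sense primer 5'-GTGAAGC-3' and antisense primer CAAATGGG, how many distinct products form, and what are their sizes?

The forward primer GTGAAGC matches the top strand at positions 15–21, 143–149, 154–160.
The reverse primer's reverse complement is CCCATTTG, matching at positions 168–175.
Each forward site pairs with the reverse site to give a product ending at position 175: sizes 161, 33, 22 bp.

Three products: 161 bp, 33 bp, 22 bp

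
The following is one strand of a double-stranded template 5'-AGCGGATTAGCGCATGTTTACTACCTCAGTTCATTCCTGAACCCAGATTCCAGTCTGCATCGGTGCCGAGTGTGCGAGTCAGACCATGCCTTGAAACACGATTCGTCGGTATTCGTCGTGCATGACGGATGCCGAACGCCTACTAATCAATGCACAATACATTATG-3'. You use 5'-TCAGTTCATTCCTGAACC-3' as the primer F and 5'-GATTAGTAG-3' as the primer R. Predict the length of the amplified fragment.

123 bp

Forward primer TCAGTTCATTCCTGAACC is found on the top strand at positions 26–43.
Taking the reverse complement of GATTAGTAG gives CTACTAATC, found at positions 140–148 on the template; the primer anneals here to the top strand with its 3' end pointing upstream.
Product length = (reverse-primer end) − (forward-primer start) + 1 = 148 − 26 + 1 = 123 bp.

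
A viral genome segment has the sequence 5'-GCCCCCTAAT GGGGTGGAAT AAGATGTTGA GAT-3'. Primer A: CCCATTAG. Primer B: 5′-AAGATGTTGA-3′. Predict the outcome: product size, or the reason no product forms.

Primer A (CCCATTAG) has reverse complement CTAATGGG, which matches the top strand at positions 6–13; primer A anneals to the top strand there with its 3' end pointing upstream toward position 6.
Primer B (AAGATGTTGA) matches the top strand directly at positions 21–30; it anneals to the bottom strand with its 3' end pointing downstream toward position 30.
The 3' ends diverge (primer A extends toward position 1, primer B toward position 33), so the primers never converge on a shared product.

No product — the primers' 3' ends point away from each other.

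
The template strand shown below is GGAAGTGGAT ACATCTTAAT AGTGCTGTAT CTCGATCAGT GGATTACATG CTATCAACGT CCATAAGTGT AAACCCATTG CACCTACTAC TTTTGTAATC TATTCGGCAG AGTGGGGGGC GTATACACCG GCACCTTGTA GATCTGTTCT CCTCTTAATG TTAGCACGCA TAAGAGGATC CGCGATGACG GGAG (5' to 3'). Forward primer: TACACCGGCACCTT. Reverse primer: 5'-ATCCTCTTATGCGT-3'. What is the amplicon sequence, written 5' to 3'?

5'-TACACCGGCACCTTGTAGATCTGTTCTCCTCTTAATGTTAGCACGCATAAGAGGAT-3'

The forward primer matches the template at positions 124–137.
Taking the reverse complement of ATCCTCTTATGCGT gives ACGCATAAGAGGAT, found at positions 166–179 on the template; the primer anneals here to the top strand with its 3' end pointing upstream.
The product is the template from position 124 through 179 (56 bp).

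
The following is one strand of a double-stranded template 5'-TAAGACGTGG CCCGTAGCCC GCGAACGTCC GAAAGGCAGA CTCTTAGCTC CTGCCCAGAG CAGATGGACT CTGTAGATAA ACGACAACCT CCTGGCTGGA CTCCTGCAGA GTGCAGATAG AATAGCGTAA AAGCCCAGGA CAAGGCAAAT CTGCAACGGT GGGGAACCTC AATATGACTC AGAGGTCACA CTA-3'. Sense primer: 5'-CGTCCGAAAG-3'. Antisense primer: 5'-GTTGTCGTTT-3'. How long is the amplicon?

The forward primer matches the template at positions 26–35.
Reverse complement of the reverse primer: AAACGACAAC. This occurs on the top strand at positions 79–88.
Amplicon spans positions 26–88: 63 bp.

63 bp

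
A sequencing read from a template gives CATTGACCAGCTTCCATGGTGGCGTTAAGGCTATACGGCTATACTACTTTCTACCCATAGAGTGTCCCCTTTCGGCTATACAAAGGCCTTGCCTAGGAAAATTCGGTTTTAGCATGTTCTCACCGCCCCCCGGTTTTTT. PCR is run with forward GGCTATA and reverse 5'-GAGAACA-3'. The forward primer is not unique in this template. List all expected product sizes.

93 bp, 85 bp, 48 bp

The forward primer GGCTATA matches the top strand at positions 29–35, 37–43, 74–80.
The reverse primer's reverse complement is TGTTCTC, matching at positions 115–121.
Each forward site pairs with the reverse site to give a product ending at position 121: sizes 93, 85, 48 bp.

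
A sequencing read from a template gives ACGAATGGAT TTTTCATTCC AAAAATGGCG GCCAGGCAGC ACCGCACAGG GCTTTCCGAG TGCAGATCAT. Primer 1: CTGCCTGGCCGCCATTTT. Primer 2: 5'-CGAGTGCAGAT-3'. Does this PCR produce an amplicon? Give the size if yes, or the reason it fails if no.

No product — the primers' 3' ends point away from each other.

Primer 1 (CTGCCTGGCCGCCATTTT) has reverse complement AAAATGGCGGCCAGGCAG, which matches the top strand at positions 22–39; primer 1 anneals to the top strand there with its 3' end pointing upstream toward position 22.
Primer 2 (CGAGTGCAGAT) matches the top strand directly at positions 57–67; it anneals to the bottom strand with its 3' end pointing downstream toward position 67.
The 3' ends diverge (primer 1 extends toward position 1, primer 2 toward position 70), so the primers never converge on a shared product.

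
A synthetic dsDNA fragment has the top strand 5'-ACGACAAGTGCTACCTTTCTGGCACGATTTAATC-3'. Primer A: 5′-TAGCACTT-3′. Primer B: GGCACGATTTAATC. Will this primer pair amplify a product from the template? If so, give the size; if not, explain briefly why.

Primer A (TAGCACTT) has reverse complement AAGTGCTA, which matches the top strand at positions 6–13; primer A anneals to the top strand there with its 3' end pointing upstream toward position 6.
Primer B (GGCACGATTTAATC) matches the top strand directly at positions 21–34; it anneals to the bottom strand with its 3' end pointing downstream toward position 34.
The 3' ends diverge (primer A extends toward position 1, primer B toward position 34), so the primers never converge on a shared product.

No product — the primers' 3' ends point away from each other.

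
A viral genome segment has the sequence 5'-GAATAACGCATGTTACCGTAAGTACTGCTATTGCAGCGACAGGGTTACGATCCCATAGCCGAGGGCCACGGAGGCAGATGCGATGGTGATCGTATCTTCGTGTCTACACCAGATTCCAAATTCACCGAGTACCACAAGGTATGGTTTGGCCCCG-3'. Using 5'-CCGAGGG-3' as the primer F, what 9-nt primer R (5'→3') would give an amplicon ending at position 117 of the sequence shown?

The forward primer binds at positions 59–65; the product's 3' end on the top strand is position 117.
The reverse primer anneals to the top strand over positions 109–117, i.e. to CCAGATTCC.
Its sequence written 5'→3' is the reverse complement: GGAATCTGG.

5'-GGAATCTGG-3'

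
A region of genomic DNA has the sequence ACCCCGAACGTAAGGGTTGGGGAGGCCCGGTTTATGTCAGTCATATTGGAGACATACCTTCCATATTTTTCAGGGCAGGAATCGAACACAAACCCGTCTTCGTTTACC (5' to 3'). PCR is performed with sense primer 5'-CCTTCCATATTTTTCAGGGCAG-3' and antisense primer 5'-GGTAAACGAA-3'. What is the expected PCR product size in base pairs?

52 bp

Scanning the template, CCTTCCATATTTTTCAGGGCAG occurs at positions 57–78; this primer anneals to the bottom strand there with its 3' end pointing downstream.
Reverse complement of the reverse primer: TTCGTTTACC. This occurs on the top strand at positions 99–108.
Amplicon spans positions 57–108: 52 bp.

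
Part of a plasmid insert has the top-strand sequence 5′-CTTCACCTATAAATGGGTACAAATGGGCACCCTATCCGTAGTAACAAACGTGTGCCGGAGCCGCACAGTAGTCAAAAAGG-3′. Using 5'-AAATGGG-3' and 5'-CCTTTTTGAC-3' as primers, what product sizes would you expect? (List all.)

The forward primer AAATGGG matches the top strand at positions 11–17, 21–27.
The reverse primer's reverse complement is GTCAAAAAGG, matching at positions 71–80.
Each forward site pairs with the reverse site to give a product ending at position 80: sizes 70, 60 bp.

70 bp, 60 bp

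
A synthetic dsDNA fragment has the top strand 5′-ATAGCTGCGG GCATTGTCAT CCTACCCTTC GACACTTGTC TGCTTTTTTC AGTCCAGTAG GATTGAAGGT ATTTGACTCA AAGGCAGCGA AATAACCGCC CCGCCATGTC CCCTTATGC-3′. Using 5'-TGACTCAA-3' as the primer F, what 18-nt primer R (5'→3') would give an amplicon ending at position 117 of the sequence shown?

The forward primer binds at positions 74–81; the product's 3' end on the top strand is position 117.
The reverse primer anneals to the top strand over positions 100–117, i.e. to CCCGCCATGTCCCCTTAT.
Its sequence written 5'→3' is the reverse complement: ATAAGGGGACATGGCGGG.

5'-ATAAGGGGACATGGCGGG-3'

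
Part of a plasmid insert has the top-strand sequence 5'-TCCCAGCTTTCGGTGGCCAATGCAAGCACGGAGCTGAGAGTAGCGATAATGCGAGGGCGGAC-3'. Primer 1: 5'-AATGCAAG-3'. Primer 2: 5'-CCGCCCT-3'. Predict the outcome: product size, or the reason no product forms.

Yes — a 42 bp product.

Primer 1 (AATGCAAG) matches the top strand at positions 19–26; it acts as a forward primer.
Primer 2's reverse complement is AGGGCGG, matching the top strand at positions 54–60; it acts as a reverse primer.
The 3' ends face each other across positions 19–60, giving a 42 bp product.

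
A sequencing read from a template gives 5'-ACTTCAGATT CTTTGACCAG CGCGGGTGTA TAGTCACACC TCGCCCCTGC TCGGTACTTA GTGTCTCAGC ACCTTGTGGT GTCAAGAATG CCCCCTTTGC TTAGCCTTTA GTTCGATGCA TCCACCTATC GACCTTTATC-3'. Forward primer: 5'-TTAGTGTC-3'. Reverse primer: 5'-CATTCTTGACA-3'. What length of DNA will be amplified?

The forward primer matches the template at positions 58–65.
The reverse primer's reverse complement is TGTCAAGAATG, which matches the template at positions 80–90.
Product length = (reverse-primer end) − (forward-primer start) + 1 = 90 − 58 + 1 = 33 bp.

33 bp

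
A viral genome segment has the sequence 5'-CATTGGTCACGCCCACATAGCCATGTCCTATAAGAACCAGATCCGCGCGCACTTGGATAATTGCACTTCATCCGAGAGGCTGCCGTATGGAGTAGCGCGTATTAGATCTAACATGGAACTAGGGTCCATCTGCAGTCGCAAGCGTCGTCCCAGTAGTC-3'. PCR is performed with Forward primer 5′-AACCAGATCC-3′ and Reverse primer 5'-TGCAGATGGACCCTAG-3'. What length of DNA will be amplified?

100 bp

Scanning the template, AACCAGATCC occurs at positions 35–44; this primer anneals to the bottom strand there with its 3' end pointing downstream.
Taking the reverse complement of TGCAGATGGACCCTAG gives CTAGGGTCCATCTGCA, found at positions 119–134 on the template; the primer anneals here to the top strand with its 3' end pointing upstream.
Amplicon spans positions 35–134: 100 bp.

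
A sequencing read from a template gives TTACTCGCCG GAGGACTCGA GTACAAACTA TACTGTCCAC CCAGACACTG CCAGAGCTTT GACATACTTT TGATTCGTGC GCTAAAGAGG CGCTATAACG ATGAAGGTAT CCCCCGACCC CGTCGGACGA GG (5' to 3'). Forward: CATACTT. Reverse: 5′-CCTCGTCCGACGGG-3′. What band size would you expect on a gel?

Scanning the template, CATACTT occurs at positions 63–69; this primer anneals to the bottom strand there with its 3' end pointing downstream.
The reverse primer's reverse complement is CCCGTCGGACGAGG, which matches the template at positions 119–132.
The product runs from position 63 to position 132, so its length is 132 − 63 + 1 = 70 bp.

70 bp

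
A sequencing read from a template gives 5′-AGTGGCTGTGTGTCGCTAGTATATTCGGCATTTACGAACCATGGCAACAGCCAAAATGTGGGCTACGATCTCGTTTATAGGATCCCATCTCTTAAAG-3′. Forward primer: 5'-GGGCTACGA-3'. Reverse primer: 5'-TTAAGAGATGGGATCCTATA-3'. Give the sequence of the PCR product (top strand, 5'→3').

Scanning the template, GGGCTACGA occurs at positions 60–68; this primer anneals to the bottom strand there with its 3' end pointing downstream.
The reverse primer's reverse complement is TATAGGATCCCATCTCTTAA, which matches the template at positions 76–95.
The product is the template from position 60 through 95 (36 bp).

5'-GGGCTACGATCTCGTTTATAGGATCCCATCTCTTAA-3'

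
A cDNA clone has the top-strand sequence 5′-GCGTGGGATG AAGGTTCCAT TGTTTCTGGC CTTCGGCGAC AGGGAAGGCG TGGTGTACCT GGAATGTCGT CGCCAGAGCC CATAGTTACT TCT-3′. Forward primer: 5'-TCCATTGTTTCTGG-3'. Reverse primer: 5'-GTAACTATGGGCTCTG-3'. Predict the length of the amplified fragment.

74 bp

The forward primer matches the template at positions 16–29.
Reverse complement of the reverse primer: CAGAGCCCATAGTTAC. This occurs on the top strand at positions 74–89.
The product runs from position 16 to position 89, so its length is 89 − 16 + 1 = 74 bp.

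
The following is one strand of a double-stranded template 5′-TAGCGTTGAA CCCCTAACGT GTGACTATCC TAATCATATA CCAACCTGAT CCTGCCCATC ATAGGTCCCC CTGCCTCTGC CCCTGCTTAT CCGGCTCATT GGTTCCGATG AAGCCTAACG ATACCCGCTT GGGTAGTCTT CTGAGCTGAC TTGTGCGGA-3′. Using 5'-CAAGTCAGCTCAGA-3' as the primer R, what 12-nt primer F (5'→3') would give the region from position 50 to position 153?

The reverse primer's reverse complement TCTGAGCTGACTTG matches the template at positions 140–153; the product starts at position 50.
The forward primer is identical to the top strand over positions 50–61: TCCTGCCCATCA.

5'-TCCTGCCCATCA-3'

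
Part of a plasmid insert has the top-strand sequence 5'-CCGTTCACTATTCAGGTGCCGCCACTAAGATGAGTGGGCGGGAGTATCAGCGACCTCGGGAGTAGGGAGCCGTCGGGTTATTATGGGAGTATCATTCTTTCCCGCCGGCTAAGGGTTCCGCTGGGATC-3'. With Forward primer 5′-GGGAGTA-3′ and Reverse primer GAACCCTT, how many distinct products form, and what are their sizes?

The forward primer GGGAGTA matches the top strand at positions 40–46, 58–64, 85–91.
The reverse primer's reverse complement is AAGGGTTC, matching at positions 111–118.
Each forward site pairs with the reverse site to give a product ending at position 118: sizes 79, 61, 34 bp.

Three products: 79 bp, 61 bp, 34 bp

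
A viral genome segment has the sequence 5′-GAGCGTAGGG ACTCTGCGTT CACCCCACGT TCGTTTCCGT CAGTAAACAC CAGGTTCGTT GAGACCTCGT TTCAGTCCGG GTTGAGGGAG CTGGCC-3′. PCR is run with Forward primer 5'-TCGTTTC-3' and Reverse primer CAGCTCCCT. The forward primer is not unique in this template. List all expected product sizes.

The forward primer TCGTTTC matches the top strand at positions 31–37, 67–73.
The reverse primer's reverse complement is AGGGAGCTG, matching at positions 85–93.
Each forward site pairs with the reverse site to give a product ending at position 93: sizes 63, 27 bp.

63 bp, 27 bp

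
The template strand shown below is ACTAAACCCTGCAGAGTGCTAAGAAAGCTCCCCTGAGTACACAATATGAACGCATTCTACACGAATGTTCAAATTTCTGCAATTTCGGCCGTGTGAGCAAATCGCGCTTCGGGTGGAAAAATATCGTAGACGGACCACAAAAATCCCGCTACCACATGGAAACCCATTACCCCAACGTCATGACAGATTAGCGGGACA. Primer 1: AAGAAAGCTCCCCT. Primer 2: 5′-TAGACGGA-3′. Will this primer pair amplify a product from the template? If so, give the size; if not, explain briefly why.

No product — both primers anneal to the same strand and extend in the same direction.

Primer 1 (AAGAAAGCTCCCCT) matches the top strand at positions 21–34 (3' end points downstream).
Primer 2 (TAGACGGA) also matches the top strand directly, at positions 127–134 — its reverse complement TCCGTCTA is not present.
Both primers anneal to the bottom strand with 3' ends pointing the same way, so neither can prime synthesis back toward the other.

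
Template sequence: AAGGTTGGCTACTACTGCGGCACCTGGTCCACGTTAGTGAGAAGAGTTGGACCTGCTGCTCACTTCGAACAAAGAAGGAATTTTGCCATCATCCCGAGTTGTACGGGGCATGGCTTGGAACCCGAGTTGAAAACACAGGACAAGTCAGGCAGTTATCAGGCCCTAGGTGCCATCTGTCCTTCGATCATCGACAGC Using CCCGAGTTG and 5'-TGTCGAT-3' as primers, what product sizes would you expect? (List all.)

101 bp, 73 bp

The forward primer CCCGAGTTG matches the top strand at positions 93–101, 121–129.
The reverse primer's reverse complement is ATCGACA, matching at positions 187–193.
Each forward site pairs with the reverse site to give a product ending at position 193: sizes 101, 73 bp.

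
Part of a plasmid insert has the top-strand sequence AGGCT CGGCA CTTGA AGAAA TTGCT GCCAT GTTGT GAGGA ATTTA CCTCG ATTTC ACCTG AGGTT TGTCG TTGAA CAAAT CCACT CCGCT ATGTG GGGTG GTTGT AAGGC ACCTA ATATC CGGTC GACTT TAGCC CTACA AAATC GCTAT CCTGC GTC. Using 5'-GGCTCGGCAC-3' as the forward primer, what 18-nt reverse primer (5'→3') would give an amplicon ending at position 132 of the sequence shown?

The forward primer binds at positions 2–11; the product's 3' end on the top strand is position 132.
The reverse primer anneals to the top strand over positions 115–132, i.e. to AATATCCGGTCGACTTTA.
Its sequence written 5'→3' is the reverse complement: TAAAGTCGACCGGATATT.

5'-TAAAGTCGACCGGATATT-3'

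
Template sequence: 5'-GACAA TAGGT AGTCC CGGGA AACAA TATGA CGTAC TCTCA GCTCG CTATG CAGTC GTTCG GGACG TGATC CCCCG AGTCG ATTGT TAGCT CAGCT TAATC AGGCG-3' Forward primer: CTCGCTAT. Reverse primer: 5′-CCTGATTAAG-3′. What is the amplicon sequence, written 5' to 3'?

5'-CTCGCTATGCAGTCGTTCGGGACGTGATCCCCCGAGTCGATTGTTAGCTCAGCTTAATCAGG-3'

Forward primer CTCGCTAT is found on the top strand at positions 42–49.
Taking the reverse complement of CCTGATTAAG gives CTTAATCAGG, found at positions 94–103 on the template; the primer anneals here to the top strand with its 3' end pointing upstream.
The product is the template from position 42 through 103 (62 bp).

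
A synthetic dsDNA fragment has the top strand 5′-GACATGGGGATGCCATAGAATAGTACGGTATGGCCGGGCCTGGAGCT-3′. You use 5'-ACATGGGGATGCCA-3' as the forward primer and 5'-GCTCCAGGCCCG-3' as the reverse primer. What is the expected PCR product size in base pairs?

Forward primer ACATGGGGATGCCA is found on the top strand at positions 2–15.
Reverse complement of the reverse primer: CGGGCCTGGAGC. This occurs on the top strand at positions 35–46.
The product runs from position 2 to position 46, so its length is 46 − 2 + 1 = 45 bp.

45 bp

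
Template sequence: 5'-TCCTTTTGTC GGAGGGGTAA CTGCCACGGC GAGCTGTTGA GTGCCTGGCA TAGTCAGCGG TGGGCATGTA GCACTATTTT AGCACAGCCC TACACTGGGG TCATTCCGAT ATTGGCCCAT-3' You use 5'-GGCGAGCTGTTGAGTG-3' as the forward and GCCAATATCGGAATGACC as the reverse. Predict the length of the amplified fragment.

The forward primer matches the template at positions 28–43.
Reverse complement of the reverse primer: GGTCATTCCGATATTGGC. This occurs on the top strand at positions 99–116.
Amplicon spans positions 28–116: 89 bp.

89 bp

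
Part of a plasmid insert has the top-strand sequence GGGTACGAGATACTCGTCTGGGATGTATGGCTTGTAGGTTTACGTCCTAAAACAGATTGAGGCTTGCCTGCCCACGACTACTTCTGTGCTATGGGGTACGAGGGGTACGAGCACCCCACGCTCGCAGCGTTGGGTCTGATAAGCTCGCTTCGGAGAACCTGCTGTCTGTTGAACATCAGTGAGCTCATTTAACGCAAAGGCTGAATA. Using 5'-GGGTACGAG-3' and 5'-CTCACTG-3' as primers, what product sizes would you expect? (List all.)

183 bp, 90 bp, 81 bp

The forward primer GGGTACGAG matches the top strand at positions 1–9, 94–102, 103–111.
The reverse primer's reverse complement is CAGTGAG, matching at positions 177–183.
Each forward site pairs with the reverse site to give a product ending at position 183: sizes 183, 90, 81 bp.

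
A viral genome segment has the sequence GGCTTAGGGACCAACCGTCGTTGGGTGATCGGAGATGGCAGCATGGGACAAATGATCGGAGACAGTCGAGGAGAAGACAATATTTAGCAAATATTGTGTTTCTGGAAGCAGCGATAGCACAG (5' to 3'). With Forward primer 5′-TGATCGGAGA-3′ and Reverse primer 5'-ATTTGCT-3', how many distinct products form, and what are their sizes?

The forward primer TGATCGGAGA matches the top strand at positions 26–35, 53–62.
The reverse primer's reverse complement is AGCAAAT, matching at positions 86–92.
Each forward site pairs with the reverse site to give a product ending at position 92: sizes 67, 40 bp.

Two products: 67 bp, 40 bp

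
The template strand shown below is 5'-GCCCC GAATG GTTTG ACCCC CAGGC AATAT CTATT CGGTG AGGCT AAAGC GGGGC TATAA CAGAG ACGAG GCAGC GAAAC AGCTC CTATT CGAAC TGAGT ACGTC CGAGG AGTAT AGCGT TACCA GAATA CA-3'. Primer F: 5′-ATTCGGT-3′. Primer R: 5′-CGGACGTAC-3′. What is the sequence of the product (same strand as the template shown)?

5'-ATTCGGTGAGGCTAAAGCGGGGCTATAACAGAGACGAGGCAGCGAAACAGCTCCTATTCGAACTGAGTACGTCCG-3'

The forward primer matches the template at positions 33–39.
Taking the reverse complement of CGGACGTAC gives GTACGTCCG, found at positions 99–107 on the template; the primer anneals here to the top strand with its 3' end pointing upstream.
The product is the template from position 33 through 107 (75 bp).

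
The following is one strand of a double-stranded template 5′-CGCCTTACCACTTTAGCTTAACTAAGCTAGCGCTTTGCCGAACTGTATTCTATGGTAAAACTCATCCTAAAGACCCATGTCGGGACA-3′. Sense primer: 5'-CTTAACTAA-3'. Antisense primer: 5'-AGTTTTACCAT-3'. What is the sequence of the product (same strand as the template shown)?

5'-CTTAACTAAGCTAGCGCTTTGCCGAACTGTATTCTATGGTAAAACT-3'

The forward primer matches the template at positions 17–25.
The reverse primer's reverse complement is ATGGTAAAACT, which matches the template at positions 52–62.
The product is the template from position 17 through 62 (46 bp).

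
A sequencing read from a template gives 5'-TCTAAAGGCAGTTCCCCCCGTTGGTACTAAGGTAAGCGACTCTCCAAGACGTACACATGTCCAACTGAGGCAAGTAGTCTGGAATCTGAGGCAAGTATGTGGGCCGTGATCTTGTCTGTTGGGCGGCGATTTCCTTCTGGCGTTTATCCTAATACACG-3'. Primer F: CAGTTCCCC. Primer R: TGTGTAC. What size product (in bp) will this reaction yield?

Scanning the template, CAGTTCCCC occurs at positions 9–17; this primer anneals to the bottom strand there with its 3' end pointing downstream.
The reverse primer's reverse complement is GTACACA, which matches the template at positions 51–57.
Amplicon spans positions 9–57: 49 bp.

49 bp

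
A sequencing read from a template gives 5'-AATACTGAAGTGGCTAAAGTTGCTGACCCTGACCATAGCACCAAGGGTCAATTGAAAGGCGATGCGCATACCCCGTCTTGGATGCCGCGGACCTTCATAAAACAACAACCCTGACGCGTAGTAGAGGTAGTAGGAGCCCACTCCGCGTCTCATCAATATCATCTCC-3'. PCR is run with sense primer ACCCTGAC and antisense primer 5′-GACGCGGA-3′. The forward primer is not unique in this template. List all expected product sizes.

The forward primer ACCCTGAC matches the top strand at positions 26–33, 108–115.
The reverse primer's reverse complement is TCCGCGTC, matching at positions 142–149.
Each forward site pairs with the reverse site to give a product ending at position 149: sizes 124, 42 bp.

124 bp, 42 bp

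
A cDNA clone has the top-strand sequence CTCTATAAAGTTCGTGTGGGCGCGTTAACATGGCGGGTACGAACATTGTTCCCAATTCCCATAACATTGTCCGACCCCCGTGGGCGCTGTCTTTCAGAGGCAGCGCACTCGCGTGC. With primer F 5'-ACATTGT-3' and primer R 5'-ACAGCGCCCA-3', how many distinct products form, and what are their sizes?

Two products: 48 bp, 27 bp

The forward primer ACATTGT matches the top strand at positions 43–49, 64–70.
The reverse primer's reverse complement is TGGGCGCTGT, matching at positions 81–90.
Each forward site pairs with the reverse site to give a product ending at position 90: sizes 48, 27 bp.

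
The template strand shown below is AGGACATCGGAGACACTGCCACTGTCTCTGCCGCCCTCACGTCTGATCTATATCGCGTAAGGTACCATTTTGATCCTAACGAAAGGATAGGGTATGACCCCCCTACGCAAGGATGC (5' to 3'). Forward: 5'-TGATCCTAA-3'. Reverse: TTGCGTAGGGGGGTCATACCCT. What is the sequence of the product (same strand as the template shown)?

The forward primer matches the template at positions 71–79.
Reverse complement of the reverse primer: AGGGTATGACCCCCCTACGCAA. This occurs on the top strand at positions 89–110.
The product is the template from position 71 through 110 (40 bp).

5'-TGATCCTAACGAAAGGATAGGGTATGACCCCCCTACGCAA-3'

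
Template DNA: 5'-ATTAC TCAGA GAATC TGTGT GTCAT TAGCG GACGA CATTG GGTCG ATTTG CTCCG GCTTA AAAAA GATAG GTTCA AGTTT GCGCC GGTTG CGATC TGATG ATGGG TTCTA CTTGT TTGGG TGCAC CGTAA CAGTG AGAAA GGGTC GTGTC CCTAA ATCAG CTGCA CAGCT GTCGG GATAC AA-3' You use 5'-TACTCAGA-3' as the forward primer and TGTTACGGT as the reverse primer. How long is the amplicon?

130 bp

Scanning the template, TACTCAGA occurs at positions 3–10; this primer anneals to the bottom strand there with its 3' end pointing downstream.
Taking the reverse complement of TGTTACGGT gives ACCGTAACA, found at positions 124–132 on the template; the primer anneals here to the top strand with its 3' end pointing upstream.
The product runs from position 3 to position 132, so its length is 132 − 3 + 1 = 130 bp.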